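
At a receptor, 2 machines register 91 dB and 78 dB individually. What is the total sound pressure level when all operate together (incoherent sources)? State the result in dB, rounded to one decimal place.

Incoherent sources combine by intensity addition: L_total = 10·log₁₀(Σ 10^(L_i/10)).
Σ 10^(L/10) = 10^(91/10) + 10^(78/10) = 1.322e+09.
L_total = 10·log₁₀(1.322e+09) = 91.21 dB.

91.2 dB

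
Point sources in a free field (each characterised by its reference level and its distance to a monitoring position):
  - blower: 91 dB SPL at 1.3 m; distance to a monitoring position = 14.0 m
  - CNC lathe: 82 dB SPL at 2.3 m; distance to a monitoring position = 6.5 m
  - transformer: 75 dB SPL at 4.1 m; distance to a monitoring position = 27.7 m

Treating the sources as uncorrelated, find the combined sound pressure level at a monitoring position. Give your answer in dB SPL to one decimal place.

75.0 dB SPL

Apply inverse-square spreading to bring every level to the receiver, then sum 10^(L/10).
blower: 91 − 20·log₁₀(14.0/1.3) = 91 − 20.64 = 70.36 dB SPL.
CNC lathe: 82 − 20·log₁₀(6.5/2.3) = 82 − 9.02 = 72.98 dB SPL.
transformer: 75 − 20·log₁₀(27.7/4.1) = 75 − 16.59 = 58.41 dB SPL.
Σ 10^(L/10) = 3.139e+07 → L_total = 10·log₁₀(3.139e+07) = 74.97 dB SPL.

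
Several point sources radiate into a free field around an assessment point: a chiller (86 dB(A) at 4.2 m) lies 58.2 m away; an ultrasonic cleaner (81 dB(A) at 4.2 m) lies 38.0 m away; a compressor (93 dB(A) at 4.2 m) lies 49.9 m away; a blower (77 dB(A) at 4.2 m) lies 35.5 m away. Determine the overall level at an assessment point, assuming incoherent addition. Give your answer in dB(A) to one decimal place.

72.7 dB(A)

First find each source's level at the receiver (point-source: −20·log₁₀(r/r_ref)), then combine on an intensity basis.
chiller: 86 − 20·log₁₀(58.2/4.2) = 86 − 22.83 = 63.17 dB(A).
ultrasonic cleaner: 81 − 20·log₁₀(38.0/4.2) = 81 − 19.13 = 61.87 dB(A).
compressor: 93 − 20·log₁₀(49.9/4.2) = 93 − 21.50 = 71.50 dB(A).
blower: 77 − 20·log₁₀(35.5/4.2) = 77 − 18.54 = 58.46 dB(A).
Σ 10^(L/10) = 1.845e+07 → L_total = 10·log₁₀(1.845e+07) = 72.66 dB(A).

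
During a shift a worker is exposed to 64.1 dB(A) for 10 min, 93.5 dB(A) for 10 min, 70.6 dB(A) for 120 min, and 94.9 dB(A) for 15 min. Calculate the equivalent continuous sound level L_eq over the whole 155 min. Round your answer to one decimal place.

The energy average is taken in the linear domain: L_eq = 10·log₁₀[(Σ tᵢ·10^(Lᵢ/10))/T], T = 155 min.
Σ tᵢ·10^(Lᵢ/10) = 10·10^(64.1/10) + 10·10^(93.5/10) + 120·10^(70.6/10) + 15·10^(94.9/10) = 7.015e+10.
L_eq = 10·log₁₀(7.015e+10/155) = 86.56 dB(A).

86.6 dB(A)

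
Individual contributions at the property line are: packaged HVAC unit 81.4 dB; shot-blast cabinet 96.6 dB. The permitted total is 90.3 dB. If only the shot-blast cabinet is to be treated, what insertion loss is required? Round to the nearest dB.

The untreated sources together contribute 10^(81.4/10) = 1.380e+08, i.e. 81.40 dB.
To meet 90.3 dB overall, the treated shot-blast cabinet may contribute at most 10^(90.3/10) − 1.380e+08 = 9.335e+08, i.e. 89.70 dB.
Required insertion loss = 96.6 − 89.70 = 6.90 dB.

7 dB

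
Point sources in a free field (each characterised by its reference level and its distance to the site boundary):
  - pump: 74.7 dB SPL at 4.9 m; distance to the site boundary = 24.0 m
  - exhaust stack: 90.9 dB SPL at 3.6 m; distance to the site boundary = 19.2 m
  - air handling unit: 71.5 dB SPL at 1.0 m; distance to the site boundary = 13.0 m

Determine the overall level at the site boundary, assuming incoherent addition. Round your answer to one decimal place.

76.5 dB SPL

Apply inverse-square spreading to bring every level to the receiver, then sum 10^(L/10).
pump: 74.7 − 20·log₁₀(24.0/4.9) = 74.7 − 13.80 = 60.90 dB SPL.
exhaust stack: 90.9 − 20·log₁₀(19.2/3.6) = 90.9 − 14.54 = 76.36 dB SPL.
air handling unit: 71.5 − 20·log₁₀(13.0/1.0) = 71.5 − 22.28 = 49.22 dB SPL.
Σ 10^(L/10) = 4.457e+07 → L_total = 10·log₁₀(4.457e+07) = 76.49 dB SPL.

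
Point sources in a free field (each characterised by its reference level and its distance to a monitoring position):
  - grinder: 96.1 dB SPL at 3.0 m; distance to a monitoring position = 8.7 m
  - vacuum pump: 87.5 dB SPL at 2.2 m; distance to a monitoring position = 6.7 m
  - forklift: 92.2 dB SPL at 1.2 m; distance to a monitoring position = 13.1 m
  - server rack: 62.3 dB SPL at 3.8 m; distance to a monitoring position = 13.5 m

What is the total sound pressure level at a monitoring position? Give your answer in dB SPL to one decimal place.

Propagate each source to the receiver with L = L_ref − 20·log₁₀(r/r_ref), then add intensities.
grinder: 96.1 − 20·log₁₀(8.7/3.0) = 96.1 − 9.25 = 86.85 dB SPL.
vacuum pump: 87.5 − 20·log₁₀(6.7/2.2) = 87.5 − 9.67 = 77.83 dB SPL.
forklift: 92.2 − 20·log₁₀(13.1/1.2) = 92.2 − 20.76 = 71.44 dB SPL.
server rack: 62.3 − 20·log₁₀(13.5/3.8) = 62.3 − 11.01 = 51.29 dB SPL.
Σ 10^(L/10) = 5.591e+08 → L_total = 10·log₁₀(5.591e+08) = 87.47 dB SPL.

87.5 dB SPL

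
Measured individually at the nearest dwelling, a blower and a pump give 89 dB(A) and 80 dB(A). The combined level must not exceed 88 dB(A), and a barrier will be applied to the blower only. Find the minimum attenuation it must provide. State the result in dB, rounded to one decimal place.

Everything except the blower sums to 10^(80/10) = 1.000e+08 in linear terms, 80.00 dB(A).
To meet 88 dB(A) overall, the treated blower may contribute at most 10^(88/10) − 1.000e+08 = 5.310e+08, i.e. 87.25 dB(A).
So the blower must be reduced from 89 to 87.25 dB(A): IL = 1.75 dB.

1.7 dB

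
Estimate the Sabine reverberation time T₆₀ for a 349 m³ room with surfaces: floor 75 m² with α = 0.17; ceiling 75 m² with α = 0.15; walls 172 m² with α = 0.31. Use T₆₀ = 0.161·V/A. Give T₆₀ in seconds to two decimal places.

0.73 s

Summing Sᵢαᵢ: 75·0.17 + 75·0.15 + 172·0.31 = 77.32 m².
T₆₀ = 0.161 × 349 / 77.32 = 0.727 s.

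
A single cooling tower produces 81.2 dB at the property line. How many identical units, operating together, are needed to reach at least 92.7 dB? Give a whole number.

15

Need L₁ + 10·log₁₀ N ≥ 92.7, i.e. log₁₀ N ≥ 1.15.
N ≥ 10^(11.5/10) = 14.125, so N = 15.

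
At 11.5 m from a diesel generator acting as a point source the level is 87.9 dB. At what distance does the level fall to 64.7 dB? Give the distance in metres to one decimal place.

166.2 m

Point-source spreading drops the level by 20·log₁₀(r₂/r₁); inverting, r₂/r₁ = 10^(ΔL/20).
r₂ = 11.5·10^((87.9−64.7)/20) = 11.5·10^(23.2/20) = 166.23 m.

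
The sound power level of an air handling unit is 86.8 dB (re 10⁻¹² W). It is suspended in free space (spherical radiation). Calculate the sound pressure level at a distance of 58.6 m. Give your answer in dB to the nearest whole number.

40 dB

L_p = L_w − 10·log₁₀(4π·r²) with r = 58.6 m.
4π·r² = 4.315e+04 m², 10·log₁₀ of that is 46.350 dB.
L_p = 86.8 − 46.350 = 40.45 dB.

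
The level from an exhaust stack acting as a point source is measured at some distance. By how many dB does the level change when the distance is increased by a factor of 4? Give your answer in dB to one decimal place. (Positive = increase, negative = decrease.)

-12.0 dB

Point-source spreading: ΔL = −20·log₁₀(r₂/r₁).
ΔL = −20·log₁₀(4) = -12.04 dB.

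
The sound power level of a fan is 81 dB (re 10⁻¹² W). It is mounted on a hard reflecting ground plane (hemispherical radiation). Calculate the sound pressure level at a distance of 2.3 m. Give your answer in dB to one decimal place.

L_p = L_w − 10·log₁₀(2π·r²) with r = 2.3 m.
2π·r² = 33.24 m², 10·log₁₀ of that is 15.216 dB.
L_p = 81 − 15.216 = 65.78 dB.

65.8 dB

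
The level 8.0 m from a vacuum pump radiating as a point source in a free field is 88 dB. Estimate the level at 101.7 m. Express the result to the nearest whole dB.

Point-source attenuation: ΔL = 20·log₁₀(r₂/r₁) = 20·log₁₀(101.7/8.0) = 22.085 dB.
L₂ = 88 − 20·log₁₀(101.7/8.0) = 88 − 22.085 = 65.92 dB.

66 dB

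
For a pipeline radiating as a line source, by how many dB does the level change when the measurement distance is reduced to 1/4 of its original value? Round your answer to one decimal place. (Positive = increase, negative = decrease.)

Line-source spreading: ΔL = −10·log₁₀(r₂/r₁).
ΔL = −10·log₁₀(0.25) = +6.02 dB.

+6.0 dB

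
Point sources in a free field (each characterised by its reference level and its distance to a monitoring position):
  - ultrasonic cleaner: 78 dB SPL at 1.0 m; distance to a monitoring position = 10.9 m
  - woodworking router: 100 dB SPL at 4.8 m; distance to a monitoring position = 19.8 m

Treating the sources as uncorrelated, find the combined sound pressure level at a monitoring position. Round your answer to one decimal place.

Apply inverse-square spreading to bring every level to the receiver, then sum 10^(L/10).
ultrasonic cleaner: 78 − 20·log₁₀(10.9/1.0) = 78 − 20.75 = 57.25 dB SPL.
woodworking router: 100 − 20·log₁₀(19.8/4.8) = 100 − 12.31 = 87.69 dB SPL.
Σ 10^(L/10) = 5.882e+08 → L_total = 10·log₁₀(5.882e+08) = 87.70 dB SPL.

87.7 dB SPL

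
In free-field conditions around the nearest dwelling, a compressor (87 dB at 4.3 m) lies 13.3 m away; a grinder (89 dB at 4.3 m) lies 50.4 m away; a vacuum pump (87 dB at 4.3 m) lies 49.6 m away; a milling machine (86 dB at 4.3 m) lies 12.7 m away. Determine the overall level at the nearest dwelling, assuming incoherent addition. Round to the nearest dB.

80 dB

Apply inverse-square spreading to bring every level to the receiver, then sum 10^(L/10).
compressor: 87 − 20·log₁₀(13.3/4.3) = 87 − 9.81 = 77.19 dB.
grinder: 89 − 20·log₁₀(50.4/4.3) = 89 − 21.38 = 67.62 dB.
vacuum pump: 87 − 20·log₁₀(49.6/4.3) = 87 − 21.24 = 65.76 dB.
milling machine: 86 − 20·log₁₀(12.7/4.3) = 86 − 9.41 = 76.59 dB.
Σ 10^(L/10) = 1.076e+08 → L_total = 10·log₁₀(1.076e+08) = 80.32 dB.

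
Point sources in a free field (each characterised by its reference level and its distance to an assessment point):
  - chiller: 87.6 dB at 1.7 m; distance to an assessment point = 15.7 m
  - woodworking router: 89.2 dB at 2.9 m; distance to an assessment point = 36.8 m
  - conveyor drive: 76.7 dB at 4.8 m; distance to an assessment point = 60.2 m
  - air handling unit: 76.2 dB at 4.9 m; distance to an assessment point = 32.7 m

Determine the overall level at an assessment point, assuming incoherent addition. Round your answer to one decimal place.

71.2 dB

Apply inverse-square spreading to bring every level to the receiver, then sum 10^(L/10).
chiller: 87.6 − 20·log₁₀(15.7/1.7) = 87.6 − 19.31 = 68.29 dB.
woodworking router: 89.2 − 20·log₁₀(36.8/2.9) = 89.2 − 22.07 = 67.13 dB.
conveyor drive: 76.7 − 20·log₁₀(60.2/4.8) = 76.7 − 21.97 = 54.73 dB.
air handling unit: 76.2 − 20·log₁₀(32.7/4.9) = 76.2 − 16.49 = 59.71 dB.
Σ 10^(L/10) = 1.315e+07 → L_total = 10·log₁₀(1.315e+07) = 71.19 dB.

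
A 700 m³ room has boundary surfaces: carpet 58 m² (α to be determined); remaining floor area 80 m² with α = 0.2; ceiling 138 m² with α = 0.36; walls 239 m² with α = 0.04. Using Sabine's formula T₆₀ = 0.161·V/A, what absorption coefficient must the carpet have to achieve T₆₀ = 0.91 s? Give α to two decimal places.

0.84

A = 0.161·V/T₆₀ = 0.161·700/0.91 = 123.85 m² sabins.
Absorption from the other surfaces = 80·0.2 + 138·0.36 + 239·0.04 = 75.24 m², so the carpet must supply 48.61 m² over 58 m².
α = 48.61/58 = 0.838.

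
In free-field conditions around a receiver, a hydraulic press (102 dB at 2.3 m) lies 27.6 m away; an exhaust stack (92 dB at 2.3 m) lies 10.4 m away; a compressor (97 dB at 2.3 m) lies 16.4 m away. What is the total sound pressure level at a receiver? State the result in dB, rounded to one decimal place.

Propagate each source to the receiver with L = L_ref − 20·log₁₀(r/r_ref), then add intensities.
hydraulic press: 102 − 20·log₁₀(27.6/2.3) = 102 − 21.58 = 80.42 dB.
exhaust stack: 92 − 20·log₁₀(10.4/2.3) = 92 − 13.11 = 78.89 dB.
compressor: 97 − 20·log₁₀(16.4/2.3) = 97 − 17.06 = 79.94 dB.
Σ 10^(L/10) = 2.862e+08 → L_total = 10·log₁₀(2.862e+08) = 84.57 dB.

84.6 dB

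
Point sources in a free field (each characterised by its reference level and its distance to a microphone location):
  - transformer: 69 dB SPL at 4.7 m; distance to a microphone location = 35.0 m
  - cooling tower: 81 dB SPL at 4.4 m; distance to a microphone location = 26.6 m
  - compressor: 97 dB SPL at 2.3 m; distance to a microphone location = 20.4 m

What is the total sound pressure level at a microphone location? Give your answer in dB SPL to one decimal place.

First find each source's level at the receiver (point-source: −20·log₁₀(r/r_ref)), then combine on an intensity basis.
transformer: 69 − 20·log₁₀(35.0/4.7) = 69 − 17.44 = 51.56 dB SPL.
cooling tower: 81 − 20·log₁₀(26.6/4.4) = 81 − 15.63 = 65.37 dB SPL.
compressor: 97 − 20·log₁₀(20.4/2.3) = 97 − 18.96 = 78.04 dB SPL.
Σ 10^(L/10) = 6.730e+07 → L_total = 10·log₁₀(6.730e+07) = 78.28 dB SPL.

78.3 dB SPL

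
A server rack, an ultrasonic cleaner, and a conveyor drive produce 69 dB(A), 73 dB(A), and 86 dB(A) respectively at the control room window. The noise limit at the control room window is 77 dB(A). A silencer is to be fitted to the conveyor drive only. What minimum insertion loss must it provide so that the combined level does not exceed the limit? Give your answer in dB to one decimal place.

12.5 dB

Everything except the conveyor drive sums to 10^(69/10) + 10^(73/10) = 2.790e+07 in linear terms, 74.46 dB(A).
The limit corresponds to 10^(77/10) = 5.012e+07; subtracting the fixed part leaves 2.222e+07 for the conveyor drive, i.e. 73.47 dB(A).
So the conveyor drive must be reduced from 86 to 73.47 dB(A): IL = 12.53 dB.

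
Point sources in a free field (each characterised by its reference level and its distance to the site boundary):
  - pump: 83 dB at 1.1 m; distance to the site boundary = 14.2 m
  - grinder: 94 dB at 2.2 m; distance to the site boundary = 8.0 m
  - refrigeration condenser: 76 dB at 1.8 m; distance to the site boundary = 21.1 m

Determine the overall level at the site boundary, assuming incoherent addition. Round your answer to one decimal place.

82.8 dB

Apply inverse-square spreading to bring every level to the receiver, then sum 10^(L/10).
pump: 83 − 20·log₁₀(14.2/1.1) = 83 − 22.22 = 60.78 dB.
grinder: 94 − 20·log₁₀(8.0/2.2) = 94 − 11.21 = 82.79 dB.
refrigeration condenser: 76 − 20·log₁₀(21.1/1.8) = 76 − 21.38 = 54.62 dB.
Σ 10^(L/10) = 1.914e+08 → L_total = 10·log₁₀(1.914e+08) = 82.82 dB.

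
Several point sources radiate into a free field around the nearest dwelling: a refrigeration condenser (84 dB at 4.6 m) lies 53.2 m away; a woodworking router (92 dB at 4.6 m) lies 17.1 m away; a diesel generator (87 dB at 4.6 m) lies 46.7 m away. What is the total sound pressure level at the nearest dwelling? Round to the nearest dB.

Propagate each source to the receiver with L = L_ref − 20·log₁₀(r/r_ref), then add intensities.
refrigeration condenser: 84 − 20·log₁₀(53.2/4.6) = 84 − 21.26 = 62.74 dB.
woodworking router: 92 − 20·log₁₀(17.1/4.6) = 92 − 11.40 = 80.60 dB.
diesel generator: 87 − 20·log₁₀(46.7/4.6) = 87 − 20.13 = 66.87 dB.
Σ 10^(L/10) = 1.214e+08 → L_total = 10·log₁₀(1.214e+08) = 80.84 dB.

81 dB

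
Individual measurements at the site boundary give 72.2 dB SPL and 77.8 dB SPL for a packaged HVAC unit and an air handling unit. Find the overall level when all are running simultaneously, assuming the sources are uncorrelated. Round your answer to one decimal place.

For uncorrelated sources the intensities add, so convert each level to linear form, sum, and take 10·log₁₀ of the total.
Σ 10^(L/10) = 10^(72.2/10) + 10^(77.8/10) = 7.685e+07.
L_total = 10·log₁₀(7.685e+07) = 78.86 dB SPL.

78.9 dB SPL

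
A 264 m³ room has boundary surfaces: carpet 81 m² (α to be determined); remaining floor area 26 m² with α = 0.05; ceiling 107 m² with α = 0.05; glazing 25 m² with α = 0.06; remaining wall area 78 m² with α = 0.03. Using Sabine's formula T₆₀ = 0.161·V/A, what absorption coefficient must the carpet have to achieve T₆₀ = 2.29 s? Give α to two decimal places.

0.10

From T₆₀ = 0.161·V/A, the target T₆₀ = 2.29 s needs A = 0.161·264/2.29 = 18.56 m².
Absorption from the other surfaces = 26·0.05 + 107·0.05 + 25·0.06 + 78·0.03 = 10.49 m², so the carpet must supply 8.07 m² over 81 m².
α = 8.07/81 = 0.100.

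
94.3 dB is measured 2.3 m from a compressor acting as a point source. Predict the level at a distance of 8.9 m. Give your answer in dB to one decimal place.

82.5 dB

For a point source, L₂ = L₁ − 20·log₁₀(r₂/r₁).
L₂ = 94.3 − 20·log₁₀(8.9/2.3) = 94.3 − 11.753 = 82.55 dB.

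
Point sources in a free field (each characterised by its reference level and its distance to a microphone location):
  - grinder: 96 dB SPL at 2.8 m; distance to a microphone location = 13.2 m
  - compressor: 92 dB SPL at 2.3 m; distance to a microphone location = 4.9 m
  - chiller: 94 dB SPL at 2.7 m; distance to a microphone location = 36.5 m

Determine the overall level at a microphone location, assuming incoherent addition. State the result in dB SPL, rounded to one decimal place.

87.3 dB SPL

Propagate each source to the receiver with L = L_ref − 20·log₁₀(r/r_ref), then add intensities.
grinder: 96 − 20·log₁₀(13.2/2.8) = 96 − 13.47 = 82.53 dB SPL.
compressor: 92 − 20·log₁₀(4.9/2.3) = 92 − 6.57 = 85.43 dB SPL.
chiller: 94 − 20·log₁₀(36.5/2.7) = 94 − 22.62 = 71.38 dB SPL.
Σ 10^(L/10) = 5.421e+08 → L_total = 10·log₁₀(5.421e+08) = 87.34 dB SPL.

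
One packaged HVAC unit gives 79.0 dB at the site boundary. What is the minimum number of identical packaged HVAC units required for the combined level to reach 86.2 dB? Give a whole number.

6

Need L₁ + 10·log₁₀ N ≥ 86.2, i.e. log₁₀ N ≥ 0.72.
N ≥ 10^(7.2/10) = 5.248, so N = 6.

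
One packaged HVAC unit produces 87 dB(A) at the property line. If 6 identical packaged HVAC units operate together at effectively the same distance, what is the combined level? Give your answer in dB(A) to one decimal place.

L_total = L₁ + 10·log₁₀ N for N identical incoherent sources.
L_total = 87 + 10·log₁₀(6) = 87 + 7.782 = 94.78 dB(A).

94.8 dB(A)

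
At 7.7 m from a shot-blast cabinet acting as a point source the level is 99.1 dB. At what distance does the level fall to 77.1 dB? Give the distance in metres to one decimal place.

For a point source L₁ − L₂ = 20·log₁₀(r₂/r₁), so r₂ = r₁·10^((L₁−L₂)/20).
r₂ = 7.7·10^((99.1−77.1)/20) = 7.7·10^(22.0/20) = 96.94 m.

96.9 m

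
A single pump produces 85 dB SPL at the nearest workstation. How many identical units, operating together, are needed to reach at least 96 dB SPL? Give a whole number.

13

N identical sources give L₁ + 10·log₁₀ N, so require 10·log₁₀ N ≥ 96 − 85 = 11.0 dB.
N ≥ 10^(11.0/10) = 12.589, so N = 13.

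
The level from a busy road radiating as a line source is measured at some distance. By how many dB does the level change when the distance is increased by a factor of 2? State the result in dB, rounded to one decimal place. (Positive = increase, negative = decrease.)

A line source loses 3 dB per doubling of distance; generally ΔL = −10·log₁₀(r₂/r₁).
ΔL = −10·log₁₀(2) = -3.01 dB.

-3.0 dB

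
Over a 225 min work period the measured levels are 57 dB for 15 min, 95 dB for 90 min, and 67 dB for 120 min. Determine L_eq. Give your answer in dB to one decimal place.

Weight each interval's intensity by its duration and average over T = 225 min:
Σ tᵢ·10^(Lᵢ/10) = 15·10^(57/10) + 90·10^(95/10) + 120·10^(67/10) = 2.852e+11.
L_eq = 10·log₁₀(2.852e+11/225) = 91.03 dB.

91.0 dB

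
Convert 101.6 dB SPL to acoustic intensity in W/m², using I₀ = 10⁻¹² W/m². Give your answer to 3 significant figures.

0.0145 W/m²

L = 10·log₁₀(I/I₀) ⇒ I = I₀·10^(L/10) = 10⁻¹² × 10^10.16.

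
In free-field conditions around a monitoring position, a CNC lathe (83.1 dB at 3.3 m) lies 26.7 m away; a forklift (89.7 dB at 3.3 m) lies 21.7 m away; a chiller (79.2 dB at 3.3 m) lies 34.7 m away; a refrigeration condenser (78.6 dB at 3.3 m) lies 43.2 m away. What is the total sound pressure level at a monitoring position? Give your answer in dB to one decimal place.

74.1 dB

Propagate each source to the receiver with L = L_ref − 20·log₁₀(r/r_ref), then add intensities.
CNC lathe: 83.1 − 20·log₁₀(26.7/3.3) = 83.1 − 18.16 = 64.94 dB.
forklift: 89.7 − 20·log₁₀(21.7/3.3) = 89.7 − 16.36 = 73.34 dB.
chiller: 79.2 − 20·log₁₀(34.7/3.3) = 79.2 − 20.44 = 58.76 dB.
refrigeration condenser: 78.6 − 20·log₁₀(43.2/3.3) = 78.6 − 22.34 = 56.26 dB.
Σ 10^(L/10) = 2.588e+07 → L_total = 10·log₁₀(2.588e+07) = 74.13 dB.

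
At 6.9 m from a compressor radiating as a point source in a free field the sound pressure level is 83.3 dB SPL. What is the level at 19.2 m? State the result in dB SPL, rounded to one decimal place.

Spherical spreading from a point source gives a 20·log₁₀(r₂/r₁) drop.
L₂ = 83.3 − 20·log₁₀(19.2/6.9) = 83.3 − 8.889 = 74.41 dB SPL.

74.4 dB SPL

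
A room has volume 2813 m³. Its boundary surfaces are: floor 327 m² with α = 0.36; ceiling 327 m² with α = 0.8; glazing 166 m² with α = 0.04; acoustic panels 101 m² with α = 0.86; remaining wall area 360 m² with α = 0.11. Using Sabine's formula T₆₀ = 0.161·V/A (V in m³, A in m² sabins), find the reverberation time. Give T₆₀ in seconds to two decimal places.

Total absorption A = 327·0.36 + 327·0.8 + 166·0.04 + 101·0.86 + 360·0.11 = 512.42 m² sabins.
T₆₀ = 0.161·V/A = 0.161·2813/512.42 = 0.884 s.

0.88 s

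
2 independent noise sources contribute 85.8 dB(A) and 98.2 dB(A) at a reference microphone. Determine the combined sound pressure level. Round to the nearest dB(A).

For uncorrelated sources the intensities add, so convert each level to linear form, sum, and take 10·log₁₀ of the total.
Σ 10^(L/10) = 10^(85.8/10) + 10^(98.2/10) = 6.987e+09.
L_total = 10·log₁₀(6.987e+09) = 98.44 dB(A).

98 dB(A)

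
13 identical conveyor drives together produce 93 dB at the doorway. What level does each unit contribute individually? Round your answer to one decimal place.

For N identical incoherent sources L_total = L₁ + 10·log₁₀ N, so L₁ = 93 − 10·log₁₀(13) = 93 − 11.139.

81.9 dB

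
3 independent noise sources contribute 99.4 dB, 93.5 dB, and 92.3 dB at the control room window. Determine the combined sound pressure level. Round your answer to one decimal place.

For uncorrelated sources the intensities add, so convert each level to linear form, sum, and take 10·log₁₀ of the total.
Σ 10^(L/10) = 10^(99.4/10) + 10^(93.5/10) + 10^(92.3/10) = 1.265e+10.
L_total = 10·log₁₀(1.265e+10) = 101.02 dB.

101.0 dB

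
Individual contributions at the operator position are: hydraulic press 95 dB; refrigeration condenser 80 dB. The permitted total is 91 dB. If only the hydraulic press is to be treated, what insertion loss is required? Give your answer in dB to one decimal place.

4.4 dB

The untreated sources together contribute 10^(80/10) = 1.000e+08, i.e. 80.00 dB.
To meet 91 dB overall, the treated hydraulic press may contribute at most 10^(91/10) − 1.000e+08 = 1.159e+09, i.e. 90.64 dB.
So the hydraulic press must be reduced from 95 to 90.64 dB: IL = 4.36 dB.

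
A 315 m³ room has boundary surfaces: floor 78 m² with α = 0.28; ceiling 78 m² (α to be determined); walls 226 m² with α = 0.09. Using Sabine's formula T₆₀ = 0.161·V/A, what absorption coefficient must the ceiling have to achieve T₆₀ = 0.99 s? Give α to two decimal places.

Required total absorption A = 0.161·315/0.99 = 51.23 m².
Absorption from the other surfaces = 78·0.28 + 226·0.09 = 42.18 m², so the ceiling must supply 9.05 m² over 78 m².
α = 9.05/78 = 0.116.

0.12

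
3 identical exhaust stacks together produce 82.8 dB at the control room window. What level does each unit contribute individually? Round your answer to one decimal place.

For N identical incoherent sources L_total = L₁ + 10·log₁₀ N, so L₁ = 82.8 − 10·log₁₀(3) = 82.8 − 4.771.

78.0 dB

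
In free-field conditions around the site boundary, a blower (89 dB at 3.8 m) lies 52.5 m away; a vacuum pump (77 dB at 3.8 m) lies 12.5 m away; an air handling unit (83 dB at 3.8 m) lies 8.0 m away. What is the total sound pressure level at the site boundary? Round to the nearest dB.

77 dB

Propagate each source to the receiver with L = L_ref − 20·log₁₀(r/r_ref), then add intensities.
blower: 89 − 20·log₁₀(52.5/3.8) = 89 − 22.81 = 66.19 dB.
vacuum pump: 77 − 20·log₁₀(12.5/3.8) = 77 − 10.34 = 66.66 dB.
air handling unit: 83 − 20·log₁₀(8.0/3.8) = 83 − 6.47 = 76.53 dB.
Σ 10^(L/10) = 5.381e+07 → L_total = 10·log₁₀(5.381e+07) = 77.31 dB.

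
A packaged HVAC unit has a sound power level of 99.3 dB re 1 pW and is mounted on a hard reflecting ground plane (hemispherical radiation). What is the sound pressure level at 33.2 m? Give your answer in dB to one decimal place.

Free-field hemispherical radiation: L_p = L_w − 10·log₁₀(2π·r²), r = 33.2 m.
2π·r² = 6926 m², 10·log₁₀ of that is 38.405 dB.
L_p = 99.3 − 38.405 = 60.90 dB.

60.9 dB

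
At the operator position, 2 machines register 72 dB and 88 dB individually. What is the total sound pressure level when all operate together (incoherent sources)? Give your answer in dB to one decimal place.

Incoherent sources combine by intensity addition: L_total = 10·log₁₀(Σ 10^(L_i/10)).
Σ 10^(L/10) = 10^(72/10) + 10^(88/10) = 6.468e+08.
L_total = 10·log₁₀(6.468e+08) = 88.11 dB.

88.1 dB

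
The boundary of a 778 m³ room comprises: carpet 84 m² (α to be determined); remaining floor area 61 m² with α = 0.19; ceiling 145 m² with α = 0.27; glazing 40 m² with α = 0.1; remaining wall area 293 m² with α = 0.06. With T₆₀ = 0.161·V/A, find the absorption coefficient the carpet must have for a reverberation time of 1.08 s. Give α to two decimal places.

0.52

Required total absorption A = 0.161·778/1.08 = 115.98 m².
Absorption from the other surfaces = 61·0.19 + 145·0.27 + 40·0.1 + 293·0.06 = 72.32 m², so the carpet must supply 43.66 m² over 84 m².
α = 43.66/84 = 0.520.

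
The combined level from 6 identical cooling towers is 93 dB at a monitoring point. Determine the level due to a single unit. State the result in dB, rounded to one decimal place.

Dividing the total intensity by 6 lowers the level by 10·log₁₀ 6 = 7.782 dB: L₁ = 93 − 7.782.

85.2 dB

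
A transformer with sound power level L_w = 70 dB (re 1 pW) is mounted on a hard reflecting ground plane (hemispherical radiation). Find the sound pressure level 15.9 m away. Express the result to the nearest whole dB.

The power spreads over a hemisphere of area 2π·r², so L_p = L_w − 10·log₁₀(2π·r²).
2π·r² = 1588 m², 10·log₁₀ of that is 32.010 dB.
L_p = 70 − 32.010 = 37.99 dB.

38 dB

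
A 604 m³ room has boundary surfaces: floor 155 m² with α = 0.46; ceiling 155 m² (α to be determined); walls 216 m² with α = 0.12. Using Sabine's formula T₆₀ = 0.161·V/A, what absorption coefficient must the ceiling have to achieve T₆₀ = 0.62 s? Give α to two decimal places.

From T₆₀ = 0.161·V/A, the target T₆₀ = 0.62 s needs A = 0.161·604/0.62 = 156.85 m².
Absorption from the other surfaces = 155·0.46 + 216·0.12 = 97.22 m², so the ceiling must supply 59.63 m² over 155 m².
α = 59.63/155 = 0.385.

0.38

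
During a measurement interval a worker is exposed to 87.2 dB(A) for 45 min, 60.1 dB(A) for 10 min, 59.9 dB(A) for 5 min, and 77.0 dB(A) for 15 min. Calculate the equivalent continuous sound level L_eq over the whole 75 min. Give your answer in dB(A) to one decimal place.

The energy average is taken in the linear domain: L_eq = 10·log₁₀[(Σ tᵢ·10^(Lᵢ/10))/T], T = 75 min.
Σ tᵢ·10^(Lᵢ/10) = 45·10^(87.2/10) + 10·10^(60.1/10) + 5·10^(59.9/10) + 15·10^(77.0/10) = 2.438e+10.
L_eq = 10·log₁₀(2.438e+10/75) = 85.12 dB(A).

85.1 dB(A)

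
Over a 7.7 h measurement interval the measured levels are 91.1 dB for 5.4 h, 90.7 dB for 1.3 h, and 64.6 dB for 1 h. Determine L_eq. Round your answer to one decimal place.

Weight each interval's intensity by its duration and average over T = 7.7 h:
Σ tᵢ·10^(Lᵢ/10) = 5.4·10^(91.1/10) + 1.3·10^(90.7/10) + 1·10^(64.6/10) = 8.487e+09.
L_eq = 10·log₁₀(8.487e+09/7.7) = 90.42 dB.

90.4 dB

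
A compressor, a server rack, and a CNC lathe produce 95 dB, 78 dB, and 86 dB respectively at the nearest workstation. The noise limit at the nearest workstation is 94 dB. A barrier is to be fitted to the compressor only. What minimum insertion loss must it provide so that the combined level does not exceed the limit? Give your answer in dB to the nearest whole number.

2 dB

The untreated sources together contribute 10^(78/10) + 10^(86/10) = 4.612e+08, i.e. 86.64 dB.
The limit corresponds to 10^(94/10) = 2.512e+09; subtracting the fixed part leaves 2.051e+09 for the compressor, i.e. 93.12 dB.
Required insertion loss = 95 − 93.12 = 1.88 dB.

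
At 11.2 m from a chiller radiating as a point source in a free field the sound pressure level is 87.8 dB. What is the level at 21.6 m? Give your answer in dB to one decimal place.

82.1 dB

For a point source, L₂ = L₁ − 20·log₁₀(r₂/r₁).
L₂ = 87.8 − 20·log₁₀(21.6/11.2) = 87.8 − 5.705 = 82.10 dB.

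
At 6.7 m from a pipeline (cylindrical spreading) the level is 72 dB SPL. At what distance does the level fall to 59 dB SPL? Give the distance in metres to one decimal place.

133.7 m

Line-source spreading drops the level by 10·log₁₀(r₂/r₁); inverting, r₂/r₁ = 10^(ΔL/10).
r₂ = 6.7·10^((72−59)/10) = 6.7·10^(13.0/10) = 133.68 m.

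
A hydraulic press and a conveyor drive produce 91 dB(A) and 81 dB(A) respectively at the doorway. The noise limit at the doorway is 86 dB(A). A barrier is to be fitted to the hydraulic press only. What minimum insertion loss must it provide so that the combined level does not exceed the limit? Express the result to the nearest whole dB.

7 dB

Everything except the hydraulic press sums to 10^(81/10) = 1.259e+08 in linear terms, 81.00 dB(A).
To meet 86 dB(A) overall, the treated hydraulic press may contribute at most 10^(86/10) − 1.259e+08 = 2.722e+08, i.e. 84.35 dB(A).
Required insertion loss = 91 − 84.35 = 6.65 dB.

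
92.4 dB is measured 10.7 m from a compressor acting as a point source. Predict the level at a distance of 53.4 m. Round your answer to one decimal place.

Point-source attenuation: ΔL = 20·log₁₀(r₂/r₁) = 20·log₁₀(53.4/10.7) = 13.963 dB.
L₂ = 92.4 − 20·log₁₀(53.4/10.7) = 92.4 − 13.963 = 78.44 dB.

78.4 dB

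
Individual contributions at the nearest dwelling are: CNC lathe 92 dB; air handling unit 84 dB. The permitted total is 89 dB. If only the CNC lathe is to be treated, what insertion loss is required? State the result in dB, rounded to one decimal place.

4.7 dB

Everything except the CNC lathe sums to 10^(84/10) = 2.512e+08 in linear terms, 84.00 dB.
To meet 89 dB overall, the treated CNC lathe may contribute at most 10^(89/10) − 2.512e+08 = 5.431e+08, i.e. 87.35 dB.
Required insertion loss = 92 − 87.35 = 4.65 dB.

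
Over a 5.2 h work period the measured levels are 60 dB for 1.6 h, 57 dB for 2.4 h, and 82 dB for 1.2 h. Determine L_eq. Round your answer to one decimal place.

75.7 dB

L_eq = 10·log₁₀[(1/T)·Σ tᵢ·10^(Lᵢ/10)] with T = 5.2 h.
Σ tᵢ·10^(Lᵢ/10) = 1.6·10^(60/10) + 2.4·10^(57/10) + 1.2·10^(82/10) = 1.930e+08.
L_eq = 10·log₁₀(1.930e+08/5.2) = 75.70 dB.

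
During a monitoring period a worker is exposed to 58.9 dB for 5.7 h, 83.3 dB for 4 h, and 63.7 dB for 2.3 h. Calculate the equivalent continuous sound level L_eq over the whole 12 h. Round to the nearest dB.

79 dB

The energy average is taken in the linear domain: L_eq = 10·log₁₀[(Σ tᵢ·10^(Lᵢ/10))/T], T = 12 h.
Σ tᵢ·10^(Lᵢ/10) = 5.7·10^(58.9/10) + 4·10^(83.3/10) + 2.3·10^(63.7/10) = 8.650e+08.
L_eq = 10·log₁₀(8.650e+08/12) = 78.58 dB.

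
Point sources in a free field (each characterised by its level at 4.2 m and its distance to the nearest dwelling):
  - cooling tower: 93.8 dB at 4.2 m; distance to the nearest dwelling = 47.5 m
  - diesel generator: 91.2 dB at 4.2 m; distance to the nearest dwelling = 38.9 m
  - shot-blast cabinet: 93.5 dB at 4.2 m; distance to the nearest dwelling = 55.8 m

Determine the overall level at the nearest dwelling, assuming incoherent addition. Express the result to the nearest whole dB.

77 dB

Apply inverse-square spreading to bring every level to the receiver, then sum 10^(L/10).
cooling tower: 93.8 − 20·log₁₀(47.5/4.2) = 93.8 − 21.07 = 72.73 dB.
diesel generator: 91.2 − 20·log₁₀(38.9/4.2) = 91.2 − 19.33 = 71.87 dB.
shot-blast cabinet: 93.5 − 20·log₁₀(55.8/4.2) = 93.5 − 22.47 = 71.03 dB.
Σ 10^(L/10) = 4.681e+07 → L_total = 10·log₁₀(4.681e+07) = 76.70 dB.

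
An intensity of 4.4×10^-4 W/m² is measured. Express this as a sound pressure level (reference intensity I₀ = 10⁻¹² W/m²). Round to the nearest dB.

86 dB

Dividing by I₀ shifts the exponent by 12: I/I₀ = 4.4×10^8.
L = 10·(0.6435 + 8) = 86.43 dB.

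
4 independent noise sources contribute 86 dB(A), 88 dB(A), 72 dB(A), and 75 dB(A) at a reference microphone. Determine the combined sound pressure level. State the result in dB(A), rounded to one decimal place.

90.3 dB(A)

Incoherent sources combine by intensity addition: L_total = 10·log₁₀(Σ 10^(L_i/10)).
Σ 10^(L/10) = 10^(86/10) + 10^(88/10) + 10^(72/10) + 10^(75/10) = 1.077e+09.
L_total = 10·log₁₀(1.077e+09) = 90.32 dB(A).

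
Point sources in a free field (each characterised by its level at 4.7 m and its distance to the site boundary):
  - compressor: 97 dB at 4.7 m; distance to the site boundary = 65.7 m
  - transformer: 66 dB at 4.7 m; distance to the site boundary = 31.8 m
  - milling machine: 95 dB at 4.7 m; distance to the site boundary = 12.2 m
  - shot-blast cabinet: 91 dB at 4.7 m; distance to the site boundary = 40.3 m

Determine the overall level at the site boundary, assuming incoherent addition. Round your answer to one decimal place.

Propagate each source to the receiver with L = L_ref − 20·log₁₀(r/r_ref), then add intensities.
compressor: 97 − 20·log₁₀(65.7/4.7) = 97 − 22.91 = 74.09 dB.
transformer: 66 − 20·log₁₀(31.8/4.7) = 66 − 16.61 = 49.39 dB.
milling machine: 95 − 20·log₁₀(12.2/4.7) = 95 − 8.29 = 86.71 dB.
shot-blast cabinet: 91 − 20·log₁₀(40.3/4.7) = 91 − 18.66 = 72.34 dB.
Σ 10^(L/10) = 5.122e+08 → L_total = 10·log₁₀(5.122e+08) = 87.09 dB.

87.1 dB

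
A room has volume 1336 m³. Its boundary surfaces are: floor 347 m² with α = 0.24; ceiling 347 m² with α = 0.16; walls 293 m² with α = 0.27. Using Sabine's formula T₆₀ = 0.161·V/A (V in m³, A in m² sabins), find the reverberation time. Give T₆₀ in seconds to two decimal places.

Summing Sᵢαᵢ: 347·0.24 + 347·0.16 + 293·0.27 = 217.91 m².
T₆₀ = 0.161·V/A = 0.161·1336/217.91 = 0.987 s.

0.99 s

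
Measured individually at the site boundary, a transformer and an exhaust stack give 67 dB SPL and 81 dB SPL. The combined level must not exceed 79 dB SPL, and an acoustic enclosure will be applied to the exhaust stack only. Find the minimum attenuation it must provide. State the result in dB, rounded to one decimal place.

2.3 dB

The untreated sources together contribute 10^(67/10) = 5.012e+06, i.e. 67.00 dB SPL.
To meet 79 dB SPL overall, the treated exhaust stack may contribute at most 10^(79/10) − 5.012e+06 = 7.442e+07, i.e. 78.72 dB SPL.
So the exhaust stack must be reduced from 81 to 78.72 dB SPL: IL = 2.28 dB.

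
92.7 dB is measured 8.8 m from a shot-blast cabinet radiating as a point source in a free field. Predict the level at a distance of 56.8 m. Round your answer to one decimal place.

76.5 dB

Point-source attenuation: ΔL = 20·log₁₀(r₂/r₁) = 20·log₁₀(56.8/8.8) = 16.197 dB.
L₂ = 92.7 − 20·log₁₀(56.8/8.8) = 92.7 − 16.197 = 76.50 dB.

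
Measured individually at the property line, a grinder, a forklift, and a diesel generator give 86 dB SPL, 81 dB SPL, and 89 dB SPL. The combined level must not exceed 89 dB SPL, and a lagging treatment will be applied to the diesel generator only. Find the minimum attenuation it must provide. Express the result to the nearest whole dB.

Everything except the diesel generator sums to 10^(86/10) + 10^(81/10) = 5.240e+08 in linear terms, 87.19 dB SPL.
To meet 89 dB SPL overall, the treated diesel generator may contribute at most 10^(89/10) − 5.240e+08 = 2.703e+08, i.e. 84.32 dB SPL.
So the diesel generator must be reduced from 89 to 84.32 dB SPL: IL = 4.68 dB.

5 dB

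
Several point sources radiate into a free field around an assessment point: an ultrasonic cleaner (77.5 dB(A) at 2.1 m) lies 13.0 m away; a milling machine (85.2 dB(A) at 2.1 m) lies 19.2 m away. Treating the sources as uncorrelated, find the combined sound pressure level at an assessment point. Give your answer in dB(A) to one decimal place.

Apply inverse-square spreading to bring every level to the receiver, then sum 10^(L/10).
ultrasonic cleaner: 77.5 − 20·log₁₀(13.0/2.1) = 77.5 − 15.83 = 61.67 dB(A).
milling machine: 85.2 − 20·log₁₀(19.2/2.1) = 85.2 − 19.22 = 65.98 dB(A).
Σ 10^(L/10) = 5.429e+06 → L_total = 10·log₁₀(5.429e+06) = 67.35 dB(A).

67.3 dB(A)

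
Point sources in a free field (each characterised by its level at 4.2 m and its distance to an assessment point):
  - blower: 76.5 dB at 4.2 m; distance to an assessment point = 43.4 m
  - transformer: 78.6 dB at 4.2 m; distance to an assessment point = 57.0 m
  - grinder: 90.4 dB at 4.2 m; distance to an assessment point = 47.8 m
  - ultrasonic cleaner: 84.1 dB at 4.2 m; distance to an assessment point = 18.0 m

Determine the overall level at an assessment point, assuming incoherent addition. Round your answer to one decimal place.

Propagate each source to the receiver with L = L_ref − 20·log₁₀(r/r_ref), then add intensities.
blower: 76.5 − 20·log₁₀(43.4/4.2) = 76.5 − 20.28 = 56.22 dB.
transformer: 78.6 − 20·log₁₀(57.0/4.2) = 78.6 − 22.65 = 55.95 dB.
grinder: 90.4 − 20·log₁₀(47.8/4.2) = 90.4 − 21.12 = 69.28 dB.
ultrasonic cleaner: 84.1 − 20·log₁₀(18.0/4.2) = 84.1 − 12.64 = 71.46 dB.
Σ 10^(L/10) = 2.327e+07 → L_total = 10·log₁₀(2.327e+07) = 73.67 dB.

73.7 dB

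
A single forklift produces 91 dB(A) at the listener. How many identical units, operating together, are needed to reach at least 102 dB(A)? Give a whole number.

13

The shortfall is 102 − 91 = 11.0 dB, and N units add 10·log₁₀ N, so need 10·log₁₀ N ≥ 11.0.
N ≥ 10^(11.0/10) = 12.589, so N = 13.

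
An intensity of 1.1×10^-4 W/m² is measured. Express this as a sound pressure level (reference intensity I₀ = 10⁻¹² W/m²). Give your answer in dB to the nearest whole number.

80 dB

L = 10·log₁₀(I/I₀) = 10·log₁₀(1.1×10^-4/10⁻¹²) = 10·log₁₀(1.1×10^8).
L = 10·(0.0414 + 8) = 80.41 dB.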